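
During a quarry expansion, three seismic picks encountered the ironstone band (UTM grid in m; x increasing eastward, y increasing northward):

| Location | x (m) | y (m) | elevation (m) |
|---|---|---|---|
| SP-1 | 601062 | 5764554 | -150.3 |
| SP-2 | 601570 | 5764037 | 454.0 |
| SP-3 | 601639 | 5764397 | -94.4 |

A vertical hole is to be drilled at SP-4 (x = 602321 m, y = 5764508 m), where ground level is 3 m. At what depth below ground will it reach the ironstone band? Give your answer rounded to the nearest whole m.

466 m

Two edge vectors: SP-1→SP-2 = (508, -517, 604.3), SP-1→SP-3 = (577, -157, 55.9).
Normal n = (SP-1→SP-2) × (SP-1→SP-3) = (65974.8, 320283.9, 218553).
So ∂z/∂x = −n_x/n_z = −0.30187094 and ∂z/∂y = −n_y/n_z = −1.46547474.
Intercept c from SP-1: -150.3 + 181443.15 + 8447808.25 = 8629101.10.
At (602321, 5764508): z_contact = −181823.2 − 8447740.8 + 8629101.10 = -462.9 m.
Depth below ground = 3 − (-462.9) = 466 m.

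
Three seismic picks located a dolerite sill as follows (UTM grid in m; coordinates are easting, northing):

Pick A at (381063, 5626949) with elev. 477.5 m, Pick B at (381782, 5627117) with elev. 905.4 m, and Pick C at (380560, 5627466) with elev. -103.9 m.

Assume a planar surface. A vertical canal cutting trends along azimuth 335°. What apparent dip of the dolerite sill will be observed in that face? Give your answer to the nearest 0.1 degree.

34.9°

Two edge vectors: Pick A→Pick B = (719, 168, 427.9), Pick A→Pick C = (-503, 517, -581.4).
Normal n = (Pick A→Pick B) × (Pick A→Pick C) = (-318899.5, 202792.9, 456227).
So ∂z/∂easting = −n_x/n_z = 0.69899 and ∂z/∂northing = −n_y/n_z = −0.44450.
Unit vector along 335° is (sin 335°, cos 335°) = (-0.4226, 0.9063).
Slope in that direction = a·(-0.4226) + b·(0.9063) = −0.69826.
Apparent dip = arctan|0.69826| = 34.9° (true dip is 39.6°, so apparent ≤ true as expected).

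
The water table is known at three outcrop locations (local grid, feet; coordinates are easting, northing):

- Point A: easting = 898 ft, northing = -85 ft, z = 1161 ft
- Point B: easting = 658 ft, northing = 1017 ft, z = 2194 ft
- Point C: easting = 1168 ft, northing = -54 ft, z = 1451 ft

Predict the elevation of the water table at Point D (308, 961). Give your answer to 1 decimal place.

Two edge vectors: Point A→Point B = (-240, 1102, 1033), Point A→Point C = (270, 31, 290).
Normal n = (Point A→Point B) × (Point A→Point C) = (287557, 348510, -304980).
So ∂z/∂easting = −n_x/n_z = 0.942872 and ∂z/∂northing = −n_y/n_z = 1.142731.
Intercept c from Point A: 1161 − 846.70 + 97.13 = 411.43.
At (308, 961): z = 290.4 + 1098.2 + 411.43 = 1800.0 ft.

1800.0 ft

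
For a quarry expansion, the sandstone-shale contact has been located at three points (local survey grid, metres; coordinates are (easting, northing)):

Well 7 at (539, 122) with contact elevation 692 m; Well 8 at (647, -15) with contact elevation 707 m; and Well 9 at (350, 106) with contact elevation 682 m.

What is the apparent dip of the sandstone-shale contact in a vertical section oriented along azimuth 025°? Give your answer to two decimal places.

Two edge vectors: Well 7→Well 8 = (108, -137, 15), Well 7→Well 9 = (-189, -16, -10).
Normal n = (Well 7→Well 8) × (Well 7→Well 9) = (1610, -1755, -27621).
So ∂z/∂E = −n_x/n_z = 0.05829 and ∂z/∂N = −n_y/n_z = −0.06354.
Unit vector along 025° is (sin 25°, cos 25°) = (0.4226, 0.9063).
Slope in that direction = a·(0.4226) + b·(0.9063) = −0.03295.
Apparent dip = arctan|0.03295| = 1.89° (true dip is 4.9°, so apparent ≤ true as expected).

1.89°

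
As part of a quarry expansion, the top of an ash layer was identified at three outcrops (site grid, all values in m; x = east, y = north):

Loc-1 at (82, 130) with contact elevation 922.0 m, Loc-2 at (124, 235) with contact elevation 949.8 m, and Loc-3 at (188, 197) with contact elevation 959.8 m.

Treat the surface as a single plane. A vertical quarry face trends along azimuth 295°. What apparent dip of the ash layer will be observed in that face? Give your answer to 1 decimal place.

9.1°

Let the plane be z = a·x + b·y + c.
Loc-2−Loc-1: 42a + 105b = 27.8;  Loc-3−Loc-1: 106a + 67b = 37.8.
Solving gives a = 0.25329, b = 0.16344.
Unit vector along 295° is (sin 295°, cos 295°) = (-0.9063, 0.4226).
Slope in that direction = a·(-0.9063) + b·(0.4226) = −0.16049.
Apparent dip = arctan|0.16049| = 9.1° (true dip is 16.8°, so apparent ≤ true as expected).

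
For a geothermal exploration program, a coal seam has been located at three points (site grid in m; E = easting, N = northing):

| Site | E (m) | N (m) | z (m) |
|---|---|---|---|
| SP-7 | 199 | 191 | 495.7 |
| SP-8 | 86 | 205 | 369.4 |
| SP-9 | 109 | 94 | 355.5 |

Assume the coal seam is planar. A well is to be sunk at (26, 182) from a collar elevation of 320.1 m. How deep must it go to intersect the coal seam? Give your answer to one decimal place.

Let the plane be z = a·E + b·N + c.
SP-8−SP-7: −113a + 14b = −126.3;  SP-9−SP-7: −90a − 97b = −140.2.
Solving gives a = 1.16307, b = 0.36622.
Then c = 495.7 − a·199 − b·191 = 194.30.
At (26, 182): z_contact = 30.24 + 66.65 + 194.30 = 291.19 m.
Depth below ground = 320.1 − 291.19 = 28.9 m.

28.9 m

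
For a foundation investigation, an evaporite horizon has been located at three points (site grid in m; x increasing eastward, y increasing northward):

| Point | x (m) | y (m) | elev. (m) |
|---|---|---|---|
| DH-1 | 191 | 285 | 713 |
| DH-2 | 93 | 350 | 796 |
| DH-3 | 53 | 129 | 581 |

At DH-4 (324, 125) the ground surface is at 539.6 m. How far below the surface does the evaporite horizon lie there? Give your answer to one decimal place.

Let the plane be z = a·x + b·y + c.
DH-2−DH-1: −98a + 65b = 83;  DH-3−DH-1: −138a − 156b = −132.
Solving gives a = −0.18006, b = 1.00544.
Then c = 713 − a·191 − b·285 = 460.84.
At (324, 125): z_contact = −58.34 + 125.68 + 460.84 = 528.18 m.
Depth below ground = 539.6 − 528.18 = 11.4 m.

11.4 m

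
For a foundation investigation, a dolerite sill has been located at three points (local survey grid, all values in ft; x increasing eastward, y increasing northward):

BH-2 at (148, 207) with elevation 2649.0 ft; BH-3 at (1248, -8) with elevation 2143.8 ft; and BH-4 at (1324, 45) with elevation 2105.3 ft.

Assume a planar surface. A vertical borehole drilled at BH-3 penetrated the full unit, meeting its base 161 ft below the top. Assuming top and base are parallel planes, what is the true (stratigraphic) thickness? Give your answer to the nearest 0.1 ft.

145.6 ft

Let the plane be z = a·x + b·y + c.
BH-3−BH-2: 1100a − 215b = −505.2;  BH-4−BH-2: 1176a − 162b = −543.7.
Solving gives a = −0.46963, b = −0.05298.
|∇z| = √(a²+b²) = 0.47261, so dip δ = arctan(0.47261) = 25.30°.
True thickness = vertical thickness × cos δ = 161 × cos 25.30° = 145.6 ft.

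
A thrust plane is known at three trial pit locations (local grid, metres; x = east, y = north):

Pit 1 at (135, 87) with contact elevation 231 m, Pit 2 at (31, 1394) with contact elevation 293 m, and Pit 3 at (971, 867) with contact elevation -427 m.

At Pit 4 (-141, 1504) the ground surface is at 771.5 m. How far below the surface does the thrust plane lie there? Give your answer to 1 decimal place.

346.9 m

Two edge vectors: Pit 1→Pit 2 = (-104, 1307, 62), Pit 1→Pit 3 = (836, 780, -658).
Normal n = (Pit 1→Pit 2) × (Pit 1→Pit 3) = (-908366, -16600, -1173772).
So ∂z/∂x = −n_x/n_z = −0.773886 and ∂z/∂y = −n_y/n_z = −0.014142.
Intercept c from Pit 1: 231 + 104.47 + 1.23 = 336.71.
At (-141, 1504): z_contact = 109.12 − 21.27 + 336.71 = 424.55 m.
Depth below ground = 771.5 − 424.55 = 346.9 m.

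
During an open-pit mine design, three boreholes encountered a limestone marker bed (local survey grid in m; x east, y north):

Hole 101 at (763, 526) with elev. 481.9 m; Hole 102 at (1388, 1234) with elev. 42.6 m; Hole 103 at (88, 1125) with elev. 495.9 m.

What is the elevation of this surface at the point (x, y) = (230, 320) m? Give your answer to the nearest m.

722 m

Let the plane be z = a·x + b·y + c.
Hole 102−Hole 101: 625a + 708b = −439.3;  Hole 103−Hole 101: −675a + 599b = 14.
Solving gives a = −0.32038, b = −0.33766.
Then c = 481.9 − a·763 − b·526 = 903.96.
At (230, 320): z = −73.7 − 108.1 + 903.96 = 722.2 m.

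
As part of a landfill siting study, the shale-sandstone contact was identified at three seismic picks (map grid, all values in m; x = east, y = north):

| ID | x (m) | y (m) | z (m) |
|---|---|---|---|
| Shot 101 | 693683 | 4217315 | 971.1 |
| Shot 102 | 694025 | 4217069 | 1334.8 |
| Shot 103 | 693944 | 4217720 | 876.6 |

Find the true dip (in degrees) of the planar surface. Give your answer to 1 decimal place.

Let the plane be z = a·x + b·y + c.
Shot 102−Shot 101: 342a − 246b = 363.7;  Shot 103−Shot 101: 261a + 405b = −94.5.
Solving gives a = 0.61195, b = −0.62770.
Gradient magnitude |∇z| = √(a² + b²) = √(0.37448 + 0.39401) = 0.87663.
True dip = arctan(0.87663) = 41.2°, dipping toward NW (azimuth ≈ 316°).

41.2°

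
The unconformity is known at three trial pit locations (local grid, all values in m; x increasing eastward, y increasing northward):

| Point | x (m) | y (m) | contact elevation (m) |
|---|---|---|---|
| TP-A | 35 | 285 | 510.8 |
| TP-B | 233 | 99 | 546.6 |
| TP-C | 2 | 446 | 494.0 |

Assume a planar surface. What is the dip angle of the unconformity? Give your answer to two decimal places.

Two edge vectors: TP-A→TP-B = (198, -186, 35.8), TP-A→TP-C = (-33, 161, -16.8).
Normal n = (TP-A→TP-B) × (TP-A→TP-C) = (-2639, 2145, 25740).
So ∂z/∂x = −n_x/n_z = 0.10253 and ∂z/∂y = −n_y/n_z = −0.08333.
Gradient magnitude |∇z| = √(a² + b²) = √(0.01051 + 0.00694) = 0.13212.
True dip = arctan(0.13212) = 7.53°, dipping toward NW (azimuth ≈ 309°).

7.53°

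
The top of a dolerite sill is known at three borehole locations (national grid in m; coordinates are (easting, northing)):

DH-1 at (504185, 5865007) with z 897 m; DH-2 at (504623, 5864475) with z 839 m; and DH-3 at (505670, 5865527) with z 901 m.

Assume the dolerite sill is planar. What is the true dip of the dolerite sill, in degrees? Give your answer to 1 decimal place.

5.2°

Let the plane be z = a·E + b·N + c.
DH-2−DH-1: 438a − 532b = −58;  DH-3−DH-1: 1485a + 520b = 4.
Solving gives a = −0.02754, b = 0.08635.
Gradient magnitude |∇z| = √(a² + b²) = √(0.00076 + 0.00746) = 0.09063.
True dip = arctan(0.09063) = 5.2°, dipping toward SSE (azimuth ≈ 162°).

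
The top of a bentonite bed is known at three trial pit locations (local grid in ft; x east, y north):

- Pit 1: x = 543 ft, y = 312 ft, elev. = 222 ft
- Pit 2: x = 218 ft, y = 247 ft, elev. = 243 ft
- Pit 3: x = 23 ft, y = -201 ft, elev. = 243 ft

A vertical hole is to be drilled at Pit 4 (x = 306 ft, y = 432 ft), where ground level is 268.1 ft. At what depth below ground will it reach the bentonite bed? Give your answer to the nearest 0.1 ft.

25.6 ft

Two edge vectors: Pit 1→Pit 2 = (-325, -65, 21), Pit 1→Pit 3 = (-520, -513, 21).
Normal n = (Pit 1→Pit 2) × (Pit 1→Pit 3) = (9408, -4095, 132925).
So ∂z/∂x = −n_x/n_z = −0.07078 and ∂z/∂y = −n_y/n_z = 0.03081.
Intercept c from Pit 1: 222 + 38.43 − 9.61 = 250.82.
At (306, 432): z_contact = −21.66 + 13.31 + 250.82 = 242.47 ft.
Depth below ground = 268.1 − 242.47 = 25.6 ft.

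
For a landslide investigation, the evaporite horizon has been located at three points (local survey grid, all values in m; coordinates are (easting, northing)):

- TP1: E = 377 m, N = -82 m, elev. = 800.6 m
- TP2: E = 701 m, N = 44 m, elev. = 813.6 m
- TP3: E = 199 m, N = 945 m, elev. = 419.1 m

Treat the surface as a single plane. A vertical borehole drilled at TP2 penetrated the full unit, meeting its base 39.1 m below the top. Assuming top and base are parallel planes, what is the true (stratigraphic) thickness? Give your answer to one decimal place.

36.5 m

Let the plane be z = a·E + b·N + c.
TP2−TP1: 324a + 126b = 13;  TP3−TP1: −178a + 1027b = −381.5.
Solving gives a = 0.17293, b = −0.34150.
|∇z| = √(a²+b²) = 0.38279, so dip δ = arctan(0.38279) = 20.95°.
True thickness = vertical thickness × cos δ = 39.1 × cos 20.95° = 36.5 m.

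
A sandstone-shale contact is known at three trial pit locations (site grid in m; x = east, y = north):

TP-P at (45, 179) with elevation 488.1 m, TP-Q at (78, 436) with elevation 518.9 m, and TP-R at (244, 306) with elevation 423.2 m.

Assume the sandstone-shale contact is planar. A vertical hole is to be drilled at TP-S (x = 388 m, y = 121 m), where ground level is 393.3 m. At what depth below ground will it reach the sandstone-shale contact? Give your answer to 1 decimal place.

Let the plane be z = a·x + b·y + c.
TP-Q−TP-P: 33a + 257b = 30.8;  TP-R−TP-P: 199a + 127b = −64.9.
Solving gives a = −0.43855, b = 0.17616.
Then c = 488.1 − a·45 − b·179 = 476.30.
At (388, 121): z_contact = −170.16 + 21.31 + 476.30 = 327.46 m.
Depth below ground = 393.3 − 327.46 = 65.8 m.

65.8 m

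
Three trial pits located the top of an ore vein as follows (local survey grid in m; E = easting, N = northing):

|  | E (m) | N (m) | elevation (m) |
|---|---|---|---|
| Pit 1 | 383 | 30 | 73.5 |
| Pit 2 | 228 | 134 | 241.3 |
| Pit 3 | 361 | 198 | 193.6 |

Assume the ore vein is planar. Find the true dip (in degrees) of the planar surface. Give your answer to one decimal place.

Two edge vectors: Pit 1→Pit 2 = (-155, 104, 167.8), Pit 1→Pit 3 = (-22, 168, 120.1).
Normal n = (Pit 1→Pit 2) × (Pit 1→Pit 3) = (-15700, 14923.9, -23752).
So ∂z/∂E = −n_x/n_z = −0.66100 and ∂z/∂N = −n_y/n_z = 0.62832.
Gradient magnitude |∇z| = √(a² + b²) = √(0.43692 + 0.39479) = 0.91198.
True dip = arctan(0.91198) = 42.4°, dipping toward SE (azimuth ≈ 134°).

42.4°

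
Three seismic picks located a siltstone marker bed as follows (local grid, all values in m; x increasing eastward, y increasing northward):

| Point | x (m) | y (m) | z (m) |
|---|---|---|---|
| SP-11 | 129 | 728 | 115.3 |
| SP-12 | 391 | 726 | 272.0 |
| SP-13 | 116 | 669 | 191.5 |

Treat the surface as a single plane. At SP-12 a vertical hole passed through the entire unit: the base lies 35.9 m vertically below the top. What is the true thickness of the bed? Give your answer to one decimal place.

Two edge vectors: SP-11→SP-12 = (262, -2, 156.7), SP-11→SP-13 = (-13, -59, 76.2).
Normal n = (SP-11→SP-12) × (SP-11→SP-13) = (9092.9, -22001.5, -15484).
So ∂z/∂x = −n_x/n_z = 0.58724 and ∂z/∂y = −n_y/n_z = −1.42092.
|∇z| = √(a²+b²) = 1.53749, so dip δ = arctan(1.53749) = 56.96°.
True thickness = vertical thickness × cos δ = 35.9 × cos 56.96° = 19.6 m.

19.6 m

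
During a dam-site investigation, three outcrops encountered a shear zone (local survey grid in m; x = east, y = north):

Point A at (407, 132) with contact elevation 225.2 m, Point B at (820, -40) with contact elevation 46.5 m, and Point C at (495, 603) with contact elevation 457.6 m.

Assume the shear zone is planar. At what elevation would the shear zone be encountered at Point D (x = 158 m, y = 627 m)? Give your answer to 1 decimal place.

Two edge vectors: Point A→Point B = (413, -172, -178.7), Point A→Point C = (88, 471, 232.4).
Normal n = (Point A→Point B) × (Point A→Point C) = (44194.9, -111706.8, 209659).
So ∂z/∂x = −n_x/n_z = −0.21079 and ∂z/∂y = −n_y/n_z = 0.53280.
Intercept c from Point A: 225.2 + 85.79 − 70.33 = 240.66.
At (158, 627): z = −33.3 + 334.1 + 240.66 = 541.4 m.

541.4 m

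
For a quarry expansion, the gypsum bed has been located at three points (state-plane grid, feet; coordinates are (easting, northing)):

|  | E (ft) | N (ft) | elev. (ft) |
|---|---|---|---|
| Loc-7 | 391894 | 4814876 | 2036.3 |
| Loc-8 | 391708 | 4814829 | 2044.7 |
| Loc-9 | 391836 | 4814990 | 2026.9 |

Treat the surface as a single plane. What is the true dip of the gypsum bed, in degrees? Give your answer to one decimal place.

5.5°

Two edge vectors: Loc-7→Loc-8 = (-186, -47, 8.4), Loc-7→Loc-9 = (-58, 114, -9.4).
Normal n = (Loc-7→Loc-8) × (Loc-7→Loc-9) = (-515.8, -2235.6, -23930).
So ∂z/∂E = −n_x/n_z = −0.02155 and ∂z/∂N = −n_y/n_z = −0.09342.
Gradient magnitude |∇z| = √(a² + b²) = √(0.00046 + 0.00873) = 0.09588.
True dip = arctan(0.09588) = 5.5°, dipping toward NNE (azimuth ≈ 013°).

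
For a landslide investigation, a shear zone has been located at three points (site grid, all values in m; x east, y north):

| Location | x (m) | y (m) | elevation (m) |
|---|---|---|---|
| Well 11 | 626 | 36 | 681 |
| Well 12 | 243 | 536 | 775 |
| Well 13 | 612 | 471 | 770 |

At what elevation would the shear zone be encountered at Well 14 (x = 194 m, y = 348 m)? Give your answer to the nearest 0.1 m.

735.3 m

Let the plane be z = a·x + b·y + c.
Well 12−Well 11: −383a + 500b = 94;  Well 13−Well 11: −14a + 435b = 89.
Solving gives a = 0.02262, b = 0.20533.
Then c = 681 − a·626 − b·36 = 659.45.
At (194, 348): z = 4.4 + 71.5 + 659.45 = 735.3 m.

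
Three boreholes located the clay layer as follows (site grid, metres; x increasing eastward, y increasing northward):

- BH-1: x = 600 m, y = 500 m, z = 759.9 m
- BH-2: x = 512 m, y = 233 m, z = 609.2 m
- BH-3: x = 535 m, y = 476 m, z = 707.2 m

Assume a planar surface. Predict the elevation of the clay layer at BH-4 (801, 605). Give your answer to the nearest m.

933 m

Two edge vectors: BH-1→BH-2 = (-88, -267, -150.7), BH-1→BH-3 = (-65, -24, -52.7).
Normal n = (BH-1→BH-2) × (BH-1→BH-3) = (10454.1, 5157.9, -15243).
So ∂z/∂x = −n_x/n_z = 0.68583 and ∂z/∂y = −n_y/n_z = 0.33838.
Intercept c from BH-1: 759.9 − 411.50 − 169.19 = 179.21.
At (801, 605): z = 549.3 + 204.7 + 179.21 = 933.3 m.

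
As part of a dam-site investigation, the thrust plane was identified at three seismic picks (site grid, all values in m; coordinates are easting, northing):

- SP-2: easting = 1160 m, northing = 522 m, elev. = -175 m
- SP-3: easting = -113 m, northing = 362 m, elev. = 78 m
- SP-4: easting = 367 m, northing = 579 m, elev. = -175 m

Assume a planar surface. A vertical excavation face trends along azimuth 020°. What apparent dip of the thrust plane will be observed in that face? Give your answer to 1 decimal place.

44.1°

Two edge vectors: SP-2→SP-3 = (-1273, -160, 253), SP-2→SP-4 = (-793, 57, 0).
Normal n = (SP-2→SP-3) × (SP-2→SP-4) = (-14421, -200629, -199441).
So ∂z/∂easting = −n_x/n_z = −0.07231 and ∂z/∂northing = −n_y/n_z = −1.00596.
Unit vector along 020° is (sin 20°, cos 20°) = (0.3420, 0.9397).
Slope in that direction = a·(0.3420) + b·(0.9397) = −0.97002.
Apparent dip = arctan|0.97002| = 44.1° (true dip is 45.2°, so apparent ≤ true as expected).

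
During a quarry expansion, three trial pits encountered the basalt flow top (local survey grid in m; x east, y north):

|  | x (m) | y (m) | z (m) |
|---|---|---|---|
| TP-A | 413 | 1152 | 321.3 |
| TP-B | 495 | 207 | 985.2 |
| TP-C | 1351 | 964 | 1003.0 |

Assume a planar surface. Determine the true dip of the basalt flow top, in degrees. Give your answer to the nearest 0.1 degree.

41.4°

Two edge vectors: TP-A→TP-B = (82, -945, 663.9), TP-A→TP-C = (938, -188, 681.7).
Normal n = (TP-A→TP-B) × (TP-A→TP-C) = (-519393.3, 566838.8, 870994).
So ∂z/∂x = −n_x/n_z = 0.59632 and ∂z/∂y = −n_y/n_z = −0.65080.
Gradient magnitude |∇z| = √(a² + b²) = √(0.35560 + 0.42353) = 0.88269.
True dip = arctan(0.88269) = 41.4°, dipping toward NW (azimuth ≈ 318°).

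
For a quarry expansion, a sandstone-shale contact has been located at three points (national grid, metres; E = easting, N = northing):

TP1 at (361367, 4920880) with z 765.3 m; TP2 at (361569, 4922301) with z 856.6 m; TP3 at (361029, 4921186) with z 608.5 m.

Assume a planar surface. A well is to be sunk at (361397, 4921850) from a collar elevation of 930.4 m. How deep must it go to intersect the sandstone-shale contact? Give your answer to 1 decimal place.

Two edge vectors: TP1→TP2 = (202, 1421, 91.3), TP1→TP3 = (-338, 306, -156.8).
Normal n = (TP1→TP2) × (TP1→TP3) = (-250750.6, 814.2, 542110).
So ∂z/∂E = −n_x/n_z = 0.462545609 and ∂z/∂N = −n_y/n_z = −0.001501909.
Intercept c from TP1: 765.3 − 167148.72 + 7390.71 = −158992.70.
At (361397, 4921850): z_contact = 167162.60 − 7392.17 − 158992.70 = 777.72 m.
Depth below ground = 930.4 − 777.72 = 152.7 m.

152.7 m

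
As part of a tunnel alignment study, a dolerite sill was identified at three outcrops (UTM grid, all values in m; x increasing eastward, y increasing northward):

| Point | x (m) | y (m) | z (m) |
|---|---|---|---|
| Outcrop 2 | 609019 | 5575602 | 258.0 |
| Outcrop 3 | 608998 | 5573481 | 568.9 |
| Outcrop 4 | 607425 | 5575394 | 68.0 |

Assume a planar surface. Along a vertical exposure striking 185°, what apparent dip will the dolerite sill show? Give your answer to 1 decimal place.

7.7°

Two edge vectors: Outcrop 2→Outcrop 3 = (-21, -2121, 310.9), Outcrop 2→Outcrop 4 = (-1594, -208, -190).
Normal n = (Outcrop 2→Outcrop 3) × (Outcrop 2→Outcrop 4) = (467657.2, -499564.6, -3376506).
So ∂z/∂x = −n_x/n_z = 0.13850 and ∂z/∂y = −n_y/n_z = −0.14795.
Unit vector along 185° is (sin 185°, cos 185°) = (-0.0872, -0.9962).
Slope in that direction = a·(-0.0872) + b·(-0.9962) = 0.13532.
Apparent dip = arctan|0.13532| = 7.7° (true dip is 11.5°, so apparent ≤ true as expected).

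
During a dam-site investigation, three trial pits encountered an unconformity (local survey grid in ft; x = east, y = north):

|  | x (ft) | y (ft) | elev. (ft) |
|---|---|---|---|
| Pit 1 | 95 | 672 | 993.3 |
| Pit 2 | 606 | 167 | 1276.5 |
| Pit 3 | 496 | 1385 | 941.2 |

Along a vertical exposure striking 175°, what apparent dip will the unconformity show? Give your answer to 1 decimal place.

Let the plane be z = a·x + b·y + c.
Pit 2−Pit 1: 511a − 505b = 283.2;  Pit 3−Pit 1: 401a + 713b = −52.1.
Solving gives a = 0.30980, b = −0.24731.
Unit vector along 175° is (sin 175°, cos 175°) = (0.0872, -0.9962).
Slope in that direction = a·(0.0872) + b·(-0.9962) = 0.27337.
Apparent dip = arctan|0.27337| = 15.3° (true dip is 21.6°, so apparent ≤ true as expected).

15.3°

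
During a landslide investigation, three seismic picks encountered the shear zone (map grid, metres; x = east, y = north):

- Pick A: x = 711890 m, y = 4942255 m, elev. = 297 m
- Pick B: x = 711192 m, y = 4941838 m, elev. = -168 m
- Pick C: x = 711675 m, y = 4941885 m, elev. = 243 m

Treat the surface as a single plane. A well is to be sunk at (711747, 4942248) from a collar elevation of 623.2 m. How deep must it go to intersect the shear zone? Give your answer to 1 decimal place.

Two edge vectors: Pick A→Pick B = (-698, -417, -465), Pick A→Pick C = (-215, -370, -54).
Normal n = (Pick A→Pick B) × (Pick A→Pick C) = (-149532, 62283, 168605).
So ∂z/∂x = −n_x/n_z = 0.886877613 and ∂z/∂y = −n_y/n_z = −0.369401856.
Intercept c from Pick A: 297 − 631359.30 + 1825678.17 = 1194615.87.
At (711747, 4942248): z_contact = 631232.48 − 1825675.59 + 1194615.87 = 172.76 m.
Depth below ground = 623.2 − 172.76 = 450.4 m.

450.4 m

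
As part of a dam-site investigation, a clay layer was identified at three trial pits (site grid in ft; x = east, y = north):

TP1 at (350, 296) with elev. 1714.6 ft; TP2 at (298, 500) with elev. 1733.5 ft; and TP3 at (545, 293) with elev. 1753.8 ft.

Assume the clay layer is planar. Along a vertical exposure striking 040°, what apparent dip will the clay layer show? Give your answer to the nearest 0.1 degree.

Two edge vectors: TP1→TP2 = (-52, 204, 18.9), TP1→TP3 = (195, -3, 39.2).
Normal n = (TP1→TP2) × (TP1→TP3) = (8053.5, 5723.9, -39624).
So ∂z/∂x = −n_x/n_z = 0.20325 and ∂z/∂y = −n_y/n_z = 0.14446.
Unit vector along 040° is (sin 40°, cos 40°) = (0.6428, 0.7660).
Slope in that direction = a·(0.6428) + b·(0.7660) = 0.24130.
Apparent dip = arctan|0.24130| = 13.6° (true dip is 14.0°, so apparent ≤ true as expected).

13.6°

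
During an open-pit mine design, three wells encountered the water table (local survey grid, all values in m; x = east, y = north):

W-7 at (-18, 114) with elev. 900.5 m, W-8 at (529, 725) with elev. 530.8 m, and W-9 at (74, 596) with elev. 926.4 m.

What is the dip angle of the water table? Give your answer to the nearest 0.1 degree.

Let the plane be z = a·x + b·y + c.
W-8−W-7: 547a + 611b = −369.7;  W-9−W-7: 92a + 482b = 25.9.
Solving gives a = −0.93530, b = 0.23226.
Gradient magnitude |∇z| = √(a² + b²) = √(0.87478 + 0.05394) = 0.96370.
True dip = arctan(0.96370) = 43.9°, dipping toward ESE (azimuth ≈ 104°).

43.9°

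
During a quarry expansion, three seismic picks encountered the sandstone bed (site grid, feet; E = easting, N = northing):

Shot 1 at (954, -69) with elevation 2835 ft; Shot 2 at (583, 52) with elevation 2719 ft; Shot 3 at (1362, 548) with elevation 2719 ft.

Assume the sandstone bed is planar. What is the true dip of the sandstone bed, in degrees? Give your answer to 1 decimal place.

Two edge vectors: Shot 1→Shot 2 = (-371, 121, -116), Shot 1→Shot 3 = (408, 617, -116).
Normal n = (Shot 1→Shot 2) × (Shot 1→Shot 3) = (57536, -90364, -278275).
So ∂z/∂E = −n_x/n_z = 0.20676 and ∂z/∂N = −n_y/n_z = −0.32473.
Gradient magnitude |∇z| = √(a² + b²) = √(0.04275 + 0.10545) = 0.38497.
True dip = arctan(0.38497) = 21.1°, dipping toward NNW (azimuth ≈ 328°).

21.1°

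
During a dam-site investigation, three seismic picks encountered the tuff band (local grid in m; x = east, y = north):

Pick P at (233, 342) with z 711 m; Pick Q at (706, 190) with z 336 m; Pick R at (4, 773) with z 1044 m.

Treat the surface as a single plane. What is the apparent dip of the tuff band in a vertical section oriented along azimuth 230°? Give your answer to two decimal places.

Two edge vectors: Pick P→Pick Q = (473, -152, -375), Pick P→Pick R = (-229, 431, 333).
Normal n = (Pick P→Pick Q) × (Pick P→Pick R) = (111009, -71634, 169055).
So ∂z/∂x = −n_x/n_z = −0.65664 and ∂z/∂y = −n_y/n_z = 0.42373.
Unit vector along 230° is (sin 230°, cos 230°) = (-0.7660, -0.6428).
Slope in that direction = a·(-0.7660) + b·(-0.6428) = 0.23065.
Apparent dip = arctan|0.23065| = 12.99° (true dip is 38.0°, so apparent ≤ true as expected).

12.99°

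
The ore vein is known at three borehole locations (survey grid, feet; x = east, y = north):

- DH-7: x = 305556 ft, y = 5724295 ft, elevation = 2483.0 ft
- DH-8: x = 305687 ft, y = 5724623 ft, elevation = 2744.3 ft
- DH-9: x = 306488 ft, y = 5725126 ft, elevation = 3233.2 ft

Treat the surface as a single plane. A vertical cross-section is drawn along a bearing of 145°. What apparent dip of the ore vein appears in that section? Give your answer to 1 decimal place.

27.5°

Let the plane be z = a·x + b·y + c.
DH-8−DH-7: 131a + 328b = 261.3;  DH-9−DH-7: 932a + 831b = 750.2.
Solving gives a = 0.14695, b = 0.73796.
Unit vector along 145° is (sin 145°, cos 145°) = (0.5736, -0.8192).
Slope in that direction = a·(0.5736) + b·(-0.8192) = −0.52021.
Apparent dip = arctan|0.52021| = 27.5° (true dip is 37.0°, so apparent ≤ true as expected).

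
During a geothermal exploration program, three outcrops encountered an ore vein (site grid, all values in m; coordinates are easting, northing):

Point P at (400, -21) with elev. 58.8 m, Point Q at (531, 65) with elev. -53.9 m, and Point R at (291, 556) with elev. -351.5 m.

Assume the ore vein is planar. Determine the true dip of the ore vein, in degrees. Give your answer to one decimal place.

Two edge vectors: Point P→Point Q = (131, 86, -112.7), Point P→Point R = (-109, 577, -410.3).
Normal n = (Point P→Point Q) × (Point P→Point R) = (29742.1, 66033.6, 84961).
So ∂z/∂easting = −n_x/n_z = −0.35007 and ∂z/∂northing = −n_y/n_z = −0.77722.
Gradient magnitude |∇z| = √(a² + b²) = √(0.12255 + 0.60407) = 0.85242.
True dip = arctan(0.85242) = 40.4°, dipping toward NNE (azimuth ≈ 024°).

40.4°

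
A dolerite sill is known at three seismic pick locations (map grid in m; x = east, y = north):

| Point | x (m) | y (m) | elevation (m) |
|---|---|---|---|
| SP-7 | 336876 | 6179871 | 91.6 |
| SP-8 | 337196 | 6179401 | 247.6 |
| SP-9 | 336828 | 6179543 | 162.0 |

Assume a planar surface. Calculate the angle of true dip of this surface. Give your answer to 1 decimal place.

Let the plane be z = a·x + b·y + c.
SP-8−SP-7: 320a − 470b = 156;  SP-9−SP-7: −48a − 328b = 70.4.
Solving gives a = 0.14178, b = −0.23538.
Gradient magnitude |∇z| = √(a² + b²) = √(0.02010 + 0.05541) = 0.27479.
True dip = arctan(0.27479) = 15.4°, dipping toward NNW (azimuth ≈ 329°).

15.4°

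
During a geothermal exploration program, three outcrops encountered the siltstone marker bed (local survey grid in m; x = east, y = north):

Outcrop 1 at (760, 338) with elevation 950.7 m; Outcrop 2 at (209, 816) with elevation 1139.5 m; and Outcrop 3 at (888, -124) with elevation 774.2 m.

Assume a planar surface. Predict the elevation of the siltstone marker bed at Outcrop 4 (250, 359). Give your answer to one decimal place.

966.2 m

Two edge vectors: Outcrop 1→Outcrop 2 = (-551, 478, 188.8), Outcrop 1→Outcrop 3 = (128, -462, -176.5).
Normal n = (Outcrop 1→Outcrop 2) × (Outcrop 1→Outcrop 3) = (2858.6, -73085.1, 193378).
So ∂z/∂x = −n_x/n_z = −0.01478 and ∂z/∂y = −n_y/n_z = 0.37794.
Intercept c from Outcrop 1: 950.7 + 11.23 − 127.74 = 834.19.
At (250, 359): z = −3.7 + 135.7 + 834.19 = 966.2 m.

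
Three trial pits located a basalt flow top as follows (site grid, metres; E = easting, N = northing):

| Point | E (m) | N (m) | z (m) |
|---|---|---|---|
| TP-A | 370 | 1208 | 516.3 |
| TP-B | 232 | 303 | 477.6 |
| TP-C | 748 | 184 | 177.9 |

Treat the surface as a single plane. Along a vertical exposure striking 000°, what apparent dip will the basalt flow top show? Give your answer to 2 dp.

7.23°

Two edge vectors: TP-A→TP-B = (-138, -905, -38.7), TP-A→TP-C = (378, -1024, -338.4).
Normal n = (TP-A→TP-B) × (TP-A→TP-C) = (266623.2, -61327.8, 483402).
So ∂z/∂E = −n_x/n_z = −0.55156 and ∂z/∂N = −n_y/n_z = 0.12687.
Unit vector along 000° is (sin 0°, cos 0°) = (0.0000, 1.0000).
Slope in that direction = a·(0.0000) + b·(1.0000) = 0.12687.
Apparent dip = arctan|0.12687| = 7.23° (true dip is 29.5°, so apparent ≤ true as expected).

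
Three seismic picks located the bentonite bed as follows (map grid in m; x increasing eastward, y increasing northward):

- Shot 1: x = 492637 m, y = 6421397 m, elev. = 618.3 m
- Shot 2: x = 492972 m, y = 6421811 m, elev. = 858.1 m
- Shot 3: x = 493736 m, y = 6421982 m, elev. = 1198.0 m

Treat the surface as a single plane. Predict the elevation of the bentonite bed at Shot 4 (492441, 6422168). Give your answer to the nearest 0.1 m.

749.3 m

Let the plane be z = a·x + b·y + c.
Shot 2−Shot 1: 335a + 414b = 239.8;  Shot 3−Shot 1: 1099a + 585b = 579.7.
Solving gives a = 0.384975155, b = 0.267713340.
Then c = 618.3 − a·492637 − b·6421397 = −1908128.35.
At (492441, 6422168): z = 189577.6 + 1719300.0 − 1908128.35 = 749.3 m.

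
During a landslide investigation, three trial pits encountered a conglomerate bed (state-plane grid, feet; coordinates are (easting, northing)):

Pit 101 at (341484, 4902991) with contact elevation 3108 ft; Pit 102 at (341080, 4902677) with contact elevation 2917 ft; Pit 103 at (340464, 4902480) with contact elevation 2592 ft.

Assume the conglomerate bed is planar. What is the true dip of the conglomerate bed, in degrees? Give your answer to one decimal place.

30.0°

Let the plane be z = a·E + b·N + c.
Pit 102−Pit 101: −404a − 314b = −191;  Pit 103−Pit 101: −1020a − 511b = −516.
Solving gives a = 0.56593, b = −0.11986.
Gradient magnitude |∇z| = √(a² + b²) = √(0.32027 + 0.01437) = 0.57848.
True dip = arctan(0.57848) = 30.0°, dipping toward WNW (azimuth ≈ 282°).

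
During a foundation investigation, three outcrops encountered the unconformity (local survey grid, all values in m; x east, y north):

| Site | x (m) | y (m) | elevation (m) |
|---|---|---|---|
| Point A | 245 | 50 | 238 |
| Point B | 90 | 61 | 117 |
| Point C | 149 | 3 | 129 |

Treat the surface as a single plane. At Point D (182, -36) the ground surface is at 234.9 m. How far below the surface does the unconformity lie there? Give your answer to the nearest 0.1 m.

Two edge vectors: Point A→Point B = (-155, 11, -121), Point A→Point C = (-96, -47, -109).
Normal n = (Point A→Point B) × (Point A→Point C) = (-6886, -5279, 8341).
So ∂z/∂x = −n_x/n_z = 0.82556 and ∂z/∂y = −n_y/n_z = 0.63290.
Intercept c from Point A: 238 − 202.26 − 31.64 = 4.09.
At (182, -36): z_contact = 150.25 − 22.78 + 4.09 = 131.56 m.
Depth below ground = 234.9 − 131.56 = 103.3 m.

103.3 m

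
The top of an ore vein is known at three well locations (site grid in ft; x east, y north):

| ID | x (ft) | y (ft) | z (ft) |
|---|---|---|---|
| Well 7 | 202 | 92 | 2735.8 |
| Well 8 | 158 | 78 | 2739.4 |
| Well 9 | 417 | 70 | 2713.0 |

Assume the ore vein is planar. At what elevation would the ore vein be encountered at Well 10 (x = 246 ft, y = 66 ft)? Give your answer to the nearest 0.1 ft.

2729.9 ft

Let the plane be z = a·x + b·y + c.
Well 8−Well 7: −44a − 14b = 3.6;  Well 9−Well 7: 215a − 22b = −22.8.
Solving gives a = −0.10015, b = 0.05762.
Then c = 2735.8 − a·202 − b·92 = 2750.73.
At (246, 66): z = −24.6 + 3.8 + 2750.73 = 2729.9 ft.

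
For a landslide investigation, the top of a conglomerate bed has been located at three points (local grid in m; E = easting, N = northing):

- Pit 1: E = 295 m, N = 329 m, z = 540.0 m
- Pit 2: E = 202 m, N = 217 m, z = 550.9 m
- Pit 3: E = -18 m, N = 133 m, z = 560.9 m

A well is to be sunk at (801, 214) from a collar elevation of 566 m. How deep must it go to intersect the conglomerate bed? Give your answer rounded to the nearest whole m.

Let the plane be z = a·E + b·N + c.
Pit 2−Pit 1: −93a − 112b = 10.9;  Pit 3−Pit 1: −313a − 196b = 20.9.
Solving gives a = −0.01215, b = −0.08724.
Then c = 540 − a·295 − b·329 = 572.28.
At (801, 214): z_contact = −9.7 − 18.7 + 572.28 = 543.9 m.
Depth below ground = 566 − 543.9 = 22 m.

22 m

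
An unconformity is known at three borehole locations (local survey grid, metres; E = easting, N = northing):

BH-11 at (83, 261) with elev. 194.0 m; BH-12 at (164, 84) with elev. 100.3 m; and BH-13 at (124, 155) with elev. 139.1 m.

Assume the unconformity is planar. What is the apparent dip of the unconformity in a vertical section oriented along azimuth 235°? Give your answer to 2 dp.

7.34°

Two edge vectors: BH-11→BH-12 = (81, -177, -93.7), BH-11→BH-13 = (41, -106, -54.9).
Normal n = (BH-11→BH-12) × (BH-11→BH-13) = (-214.9, 605.2, -1329).
So ∂z/∂E = −n_x/n_z = −0.16170 and ∂z/∂N = −n_y/n_z = 0.45538.
Unit vector along 235° is (sin 235°, cos 235°) = (-0.8192, -0.5736).
Slope in that direction = a·(-0.8192) + b·(-0.5736) = −0.12874.
Apparent dip = arctan|0.12874| = 7.34° (true dip is 25.8°, so apparent ≤ true as expected).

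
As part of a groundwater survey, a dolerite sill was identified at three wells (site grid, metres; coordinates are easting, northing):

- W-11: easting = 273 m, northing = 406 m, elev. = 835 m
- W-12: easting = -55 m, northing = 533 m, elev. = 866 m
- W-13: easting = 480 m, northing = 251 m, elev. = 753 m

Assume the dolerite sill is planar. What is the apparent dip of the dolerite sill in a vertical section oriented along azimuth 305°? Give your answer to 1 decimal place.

16.2°

Two edge vectors: W-11→W-12 = (-328, 127, 31), W-11→W-13 = (207, -155, -82).
Normal n = (W-11→W-12) × (W-11→W-13) = (-5609, -20479, 24551).
So ∂z/∂easting = −n_x/n_z = 0.22846 and ∂z/∂northing = −n_y/n_z = 0.83414.
Unit vector along 305° is (sin 305°, cos 305°) = (-0.8192, 0.5736).
Slope in that direction = a·(-0.8192) + b·(0.5736) = 0.29130.
Apparent dip = arctan|0.29130| = 16.2° (true dip is 40.9°, so apparent ≤ true as expected).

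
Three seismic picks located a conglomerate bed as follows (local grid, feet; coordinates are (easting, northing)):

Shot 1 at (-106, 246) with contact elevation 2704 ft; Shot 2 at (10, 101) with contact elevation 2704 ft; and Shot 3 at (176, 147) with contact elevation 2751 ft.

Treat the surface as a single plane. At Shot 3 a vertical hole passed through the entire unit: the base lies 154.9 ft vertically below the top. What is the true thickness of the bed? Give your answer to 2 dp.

148.50 ft

Let the plane be z = a·E + b·N + c.
Shot 2−Shot 1: 116a − 145b = 0;  Shot 3−Shot 1: 282a − 99b = 47.
Solving gives a = 0.23176, b = 0.18540.
|∇z| = √(a²+b²) = 0.29679, so dip δ = arctan(0.29679) = 16.53°.
True thickness = vertical thickness × cos δ = 154.9 × cos 16.53° = 148.50 ft.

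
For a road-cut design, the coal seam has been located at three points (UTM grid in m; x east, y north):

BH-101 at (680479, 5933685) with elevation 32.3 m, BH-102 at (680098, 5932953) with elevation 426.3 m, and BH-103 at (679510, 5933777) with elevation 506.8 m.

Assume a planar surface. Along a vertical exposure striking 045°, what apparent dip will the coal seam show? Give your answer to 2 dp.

Two edge vectors: BH-101→BH-102 = (-381, -732, 394), BH-101→BH-103 = (-969, 92, 474.5).
Normal n = (BH-101→BH-102) × (BH-101→BH-103) = (-383582, -201001.5, -744360).
So ∂z/∂x = −n_x/n_z = −0.51532 and ∂z/∂y = −n_y/n_z = −0.27003.
Unit vector along 045° is (sin 45°, cos 45°) = (0.7071, 0.7071).
Slope in that direction = a·(0.7071) + b·(0.7071) = −0.55533.
Apparent dip = arctan|0.55533| = 29.04° (true dip is 30.2°, so apparent ≤ true as expected).

29.04°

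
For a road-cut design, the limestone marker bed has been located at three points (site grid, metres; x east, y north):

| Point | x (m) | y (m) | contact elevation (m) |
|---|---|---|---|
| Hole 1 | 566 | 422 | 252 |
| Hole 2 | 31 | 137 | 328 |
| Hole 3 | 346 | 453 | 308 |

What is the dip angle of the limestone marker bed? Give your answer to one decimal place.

Let the plane be z = a·x + b·y + c.
Hole 2−Hole 1: −535a − 285b = 76;  Hole 3−Hole 1: −220a + 31b = 56.
Solving gives a = −0.23101, b = 0.16699.
Gradient magnitude |∇z| = √(a² + b²) = √(0.05337 + 0.02789) = 0.28505.
True dip = arctan(0.28505) = 15.9°, dipping toward SE (azimuth ≈ 126°).

15.9°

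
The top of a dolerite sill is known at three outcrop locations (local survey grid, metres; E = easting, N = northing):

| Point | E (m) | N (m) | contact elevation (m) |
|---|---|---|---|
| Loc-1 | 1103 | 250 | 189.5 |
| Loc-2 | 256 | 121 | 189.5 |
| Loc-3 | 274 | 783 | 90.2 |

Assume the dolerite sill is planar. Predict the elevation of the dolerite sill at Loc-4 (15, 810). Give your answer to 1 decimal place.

Let the plane be z = a·E + b·N + c.
Loc-2−Loc-1: −847a − 129b = 0;  Loc-3−Loc-1: −829a + 533b = −99.3.
Solving gives a = 0.022940, b = −0.150624.
Then c = 189.5 − a·1103 − b·250 = 201.85.
At (15, 810): z = 0.3 − 122.0 + 201.85 = 80.2 m.

80.2 m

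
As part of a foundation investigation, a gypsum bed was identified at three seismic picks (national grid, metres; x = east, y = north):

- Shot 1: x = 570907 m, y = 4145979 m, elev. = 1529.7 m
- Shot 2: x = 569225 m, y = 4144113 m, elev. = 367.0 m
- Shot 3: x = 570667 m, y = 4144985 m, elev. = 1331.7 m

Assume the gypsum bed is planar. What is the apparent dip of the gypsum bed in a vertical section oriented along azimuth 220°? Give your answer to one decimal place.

24.1°

Two edge vectors: Shot 1→Shot 2 = (-1682, -1866, -1162.7), Shot 1→Shot 3 = (-240, -994, -198).
Normal n = (Shot 1→Shot 2) × (Shot 1→Shot 3) = (-786255.8, -53988, 1224068).
So ∂z/∂x = −n_x/n_z = 0.64233 and ∂z/∂y = −n_y/n_z = 0.04411.
Unit vector along 220° is (sin 220°, cos 220°) = (-0.6428, -0.7660).
Slope in that direction = a·(-0.6428) + b·(-0.7660) = −0.44667.
Apparent dip = arctan|0.44667| = 24.1° (true dip is 32.8°, so apparent ≤ true as expected).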